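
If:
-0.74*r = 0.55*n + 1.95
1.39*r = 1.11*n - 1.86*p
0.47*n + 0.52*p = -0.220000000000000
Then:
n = -1.16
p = 0.63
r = -1.77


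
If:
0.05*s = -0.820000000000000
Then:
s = -16.40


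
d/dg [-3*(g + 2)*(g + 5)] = -6*g - 21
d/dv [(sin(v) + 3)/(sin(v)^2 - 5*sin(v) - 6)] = (-6*sin(v) + cos(v)^2 + 8)*cos(v)/((sin(v) - 6)^2*(sin(v) + 1)^2)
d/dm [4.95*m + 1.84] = 4.95000000000000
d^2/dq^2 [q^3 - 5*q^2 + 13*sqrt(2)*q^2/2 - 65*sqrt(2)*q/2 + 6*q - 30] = 6*q - 10 + 13*sqrt(2)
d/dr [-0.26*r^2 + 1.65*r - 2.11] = 1.65 - 0.52*r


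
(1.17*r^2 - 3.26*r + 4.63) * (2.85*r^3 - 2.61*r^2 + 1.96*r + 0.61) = 3.3345*r^5 - 12.3447*r^4 + 23.9973*r^3 - 17.7602*r^2 + 7.0862*r + 2.8243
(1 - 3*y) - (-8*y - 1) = 5*y + 2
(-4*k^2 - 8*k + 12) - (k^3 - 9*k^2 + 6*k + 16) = -k^3 + 5*k^2 - 14*k - 4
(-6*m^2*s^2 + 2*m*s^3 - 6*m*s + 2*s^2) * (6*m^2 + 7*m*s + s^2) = -36*m^4*s^2 - 30*m^3*s^3 - 36*m^3*s + 8*m^2*s^4 - 30*m^2*s^2 + 2*m*s^5 + 8*m*s^3 + 2*s^4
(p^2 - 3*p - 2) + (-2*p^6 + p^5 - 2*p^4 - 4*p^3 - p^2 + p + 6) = -2*p^6 + p^5 - 2*p^4 - 4*p^3 - 2*p + 4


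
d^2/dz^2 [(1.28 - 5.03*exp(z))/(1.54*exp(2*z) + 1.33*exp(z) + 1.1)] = (-11.929148*exp(4*z) + 22.445038*exp(3*z) + 58.990008*exp(2*z) + 0.949802000000002*exp(z) - 7.95894)*exp(z)/(3.652264*exp(6*z) + 9.462684*exp(5*z) + 15.998598*exp(4*z) + 15.870757*exp(3*z) + 11.42757*exp(2*z) + 4.8279*exp(z) + 1.331)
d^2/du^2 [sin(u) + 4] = -sin(u)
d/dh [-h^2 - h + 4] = -2*h - 1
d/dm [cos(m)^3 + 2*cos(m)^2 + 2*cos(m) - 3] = (3*sin(m)^2 - 4*cos(m) - 5)*sin(m)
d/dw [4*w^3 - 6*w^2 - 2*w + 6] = 12*w^2 - 12*w - 2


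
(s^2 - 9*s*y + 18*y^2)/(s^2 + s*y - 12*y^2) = (s - 6*y)/(s + 4*y)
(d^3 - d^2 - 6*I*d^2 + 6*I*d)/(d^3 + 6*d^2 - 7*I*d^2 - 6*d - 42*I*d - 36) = d*(d - 1)/(d^2 + d*(6 - I) - 6*I)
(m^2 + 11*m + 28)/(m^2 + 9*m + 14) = (m + 4)/(m + 2)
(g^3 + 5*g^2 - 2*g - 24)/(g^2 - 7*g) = (g^3 + 5*g^2 - 2*g - 24)/(g*(g - 7))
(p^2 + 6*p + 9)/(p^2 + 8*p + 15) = (p + 3)/(p + 5)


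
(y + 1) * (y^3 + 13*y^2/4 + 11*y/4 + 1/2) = y^4 + 17*y^3/4 + 6*y^2 + 13*y/4 + 1/2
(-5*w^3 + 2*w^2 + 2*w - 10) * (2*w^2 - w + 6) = -10*w^5 + 9*w^4 - 28*w^3 - 10*w^2 + 22*w - 60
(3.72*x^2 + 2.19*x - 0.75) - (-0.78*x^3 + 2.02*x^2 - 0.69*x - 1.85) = 0.78*x^3 + 1.7*x^2 + 2.88*x + 1.1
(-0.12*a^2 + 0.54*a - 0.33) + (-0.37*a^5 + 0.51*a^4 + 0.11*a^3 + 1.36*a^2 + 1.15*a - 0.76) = -0.37*a^5 + 0.51*a^4 + 0.11*a^3 + 1.24*a^2 + 1.69*a - 1.09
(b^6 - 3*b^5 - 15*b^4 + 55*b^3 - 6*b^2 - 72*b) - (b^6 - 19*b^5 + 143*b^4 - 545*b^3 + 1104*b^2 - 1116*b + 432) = 16*b^5 - 158*b^4 + 600*b^3 - 1110*b^2 + 1044*b - 432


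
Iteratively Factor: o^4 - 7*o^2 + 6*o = (o - 2)*(o^3 + 2*o^2 - 3*o) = (o - 2)*(o - 1)*(o^2 + 3*o) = o*(o - 2)*(o - 1)*(o + 3)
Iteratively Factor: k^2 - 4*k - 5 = (k + 1)*(k - 5)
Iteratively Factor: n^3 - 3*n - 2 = (n + 1)*(n^2 - n - 2) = (n + 1)^2*(n - 2)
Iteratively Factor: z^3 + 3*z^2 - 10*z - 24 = (z + 4)*(z^2 - z - 6) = (z + 2)*(z + 4)*(z - 3)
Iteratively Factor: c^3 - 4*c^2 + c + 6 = (c - 2)*(c^2 - 2*c - 3) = (c - 3)*(c - 2)*(c + 1)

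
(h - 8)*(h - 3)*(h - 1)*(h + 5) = h^4 - 7*h^3 - 25*h^2 + 151*h - 120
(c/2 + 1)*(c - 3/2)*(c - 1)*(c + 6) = c^4/2 + 11*c^3/4 - 13*c^2/4 - 9*c + 9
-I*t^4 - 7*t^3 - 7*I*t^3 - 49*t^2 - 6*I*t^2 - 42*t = t*(t + 6)*(t - 7*I)*(-I*t - I)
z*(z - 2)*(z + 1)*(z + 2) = z^4 + z^3 - 4*z^2 - 4*z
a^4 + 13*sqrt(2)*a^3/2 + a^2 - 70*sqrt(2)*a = a*(a - 2*sqrt(2))*(a + 7*sqrt(2)/2)*(a + 5*sqrt(2))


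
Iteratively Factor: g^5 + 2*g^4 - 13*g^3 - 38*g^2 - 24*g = (g + 2)*(g^4 - 13*g^2 - 12*g) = (g + 1)*(g + 2)*(g^3 - g^2 - 12*g) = (g + 1)*(g + 2)*(g + 3)*(g^2 - 4*g) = g*(g + 1)*(g + 2)*(g + 3)*(g - 4)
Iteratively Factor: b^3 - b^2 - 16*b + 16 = (b - 1)*(b^2 - 16) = (b - 1)*(b + 4)*(b - 4)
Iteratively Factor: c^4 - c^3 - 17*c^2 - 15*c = (c)*(c^3 - c^2 - 17*c - 15) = c*(c - 5)*(c^2 + 4*c + 3) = c*(c - 5)*(c + 1)*(c + 3)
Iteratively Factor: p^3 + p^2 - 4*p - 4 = (p + 1)*(p^2 - 4) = (p - 2)*(p + 1)*(p + 2)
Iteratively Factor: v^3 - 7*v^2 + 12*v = (v)*(v^2 - 7*v + 12) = v*(v - 4)*(v - 3)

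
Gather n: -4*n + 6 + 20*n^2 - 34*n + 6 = 20*n^2 - 38*n + 12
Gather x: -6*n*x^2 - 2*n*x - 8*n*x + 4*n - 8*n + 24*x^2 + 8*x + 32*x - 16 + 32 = -4*n + x^2*(24 - 6*n) + x*(40 - 10*n) + 16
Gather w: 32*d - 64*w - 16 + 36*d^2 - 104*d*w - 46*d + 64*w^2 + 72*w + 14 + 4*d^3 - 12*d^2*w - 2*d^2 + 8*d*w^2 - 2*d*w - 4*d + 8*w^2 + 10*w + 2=4*d^3 + 34*d^2 - 18*d + w^2*(8*d + 72) + w*(-12*d^2 - 106*d + 18)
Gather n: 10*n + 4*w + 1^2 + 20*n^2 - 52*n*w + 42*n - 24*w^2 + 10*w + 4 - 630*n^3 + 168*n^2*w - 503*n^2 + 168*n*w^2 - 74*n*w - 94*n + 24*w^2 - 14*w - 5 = -630*n^3 + n^2*(168*w - 483) + n*(168*w^2 - 126*w - 42)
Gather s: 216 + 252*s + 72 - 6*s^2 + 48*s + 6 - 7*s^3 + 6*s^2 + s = -7*s^3 + 301*s + 294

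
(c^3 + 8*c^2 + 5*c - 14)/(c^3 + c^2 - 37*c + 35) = (c + 2)/(c - 5)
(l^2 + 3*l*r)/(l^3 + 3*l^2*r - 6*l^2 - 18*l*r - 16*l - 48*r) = l/(l^2 - 6*l - 16)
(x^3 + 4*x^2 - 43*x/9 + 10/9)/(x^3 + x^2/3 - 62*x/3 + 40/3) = (x - 1/3)/(x - 4)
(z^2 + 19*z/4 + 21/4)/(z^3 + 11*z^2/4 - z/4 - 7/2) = (z + 3)/(z^2 + z - 2)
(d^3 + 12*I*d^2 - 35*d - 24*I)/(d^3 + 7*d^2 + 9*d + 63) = (d^2 + 9*I*d - 8)/(d^2 + d*(7 - 3*I) - 21*I)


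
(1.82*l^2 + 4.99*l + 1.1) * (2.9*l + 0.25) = 5.278*l^3 + 14.926*l^2 + 4.4375*l + 0.275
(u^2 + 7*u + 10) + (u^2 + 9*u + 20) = 2*u^2 + 16*u + 30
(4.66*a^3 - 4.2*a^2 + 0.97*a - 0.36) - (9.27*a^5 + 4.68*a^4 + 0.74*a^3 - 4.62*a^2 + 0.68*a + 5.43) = -9.27*a^5 - 4.68*a^4 + 3.92*a^3 + 0.42*a^2 + 0.29*a - 5.79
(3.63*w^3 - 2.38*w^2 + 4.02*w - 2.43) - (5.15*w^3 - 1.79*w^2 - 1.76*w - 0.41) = -1.52*w^3 - 0.59*w^2 + 5.78*w - 2.02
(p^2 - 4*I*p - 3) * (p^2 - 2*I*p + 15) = p^4 - 6*I*p^3 + 4*p^2 - 54*I*p - 45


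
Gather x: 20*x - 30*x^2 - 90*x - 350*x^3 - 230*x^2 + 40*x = -350*x^3 - 260*x^2 - 30*x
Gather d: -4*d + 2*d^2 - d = 2*d^2 - 5*d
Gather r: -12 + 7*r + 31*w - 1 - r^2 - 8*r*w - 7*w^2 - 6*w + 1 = -r^2 + r*(7 - 8*w) - 7*w^2 + 25*w - 12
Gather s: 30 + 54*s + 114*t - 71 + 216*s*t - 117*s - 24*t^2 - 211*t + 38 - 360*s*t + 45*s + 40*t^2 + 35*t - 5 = s*(-144*t - 18) + 16*t^2 - 62*t - 8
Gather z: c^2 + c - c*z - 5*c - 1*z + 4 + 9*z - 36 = c^2 - 4*c + z*(8 - c) - 32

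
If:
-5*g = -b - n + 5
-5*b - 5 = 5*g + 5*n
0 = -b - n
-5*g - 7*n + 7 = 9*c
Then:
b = -n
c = 4/3 - 7*n/9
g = -1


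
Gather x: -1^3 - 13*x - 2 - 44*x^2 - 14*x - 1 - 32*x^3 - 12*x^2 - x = -32*x^3 - 56*x^2 - 28*x - 4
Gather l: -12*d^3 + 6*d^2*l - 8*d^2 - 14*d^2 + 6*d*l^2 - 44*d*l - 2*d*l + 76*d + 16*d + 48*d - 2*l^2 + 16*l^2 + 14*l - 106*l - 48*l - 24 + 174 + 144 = -12*d^3 - 22*d^2 + 140*d + l^2*(6*d + 14) + l*(6*d^2 - 46*d - 140) + 294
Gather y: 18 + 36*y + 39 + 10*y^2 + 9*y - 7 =10*y^2 + 45*y + 50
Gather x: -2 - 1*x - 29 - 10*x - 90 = -11*x - 121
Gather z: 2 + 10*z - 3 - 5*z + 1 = 5*z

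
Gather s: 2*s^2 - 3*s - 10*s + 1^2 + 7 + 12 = 2*s^2 - 13*s + 20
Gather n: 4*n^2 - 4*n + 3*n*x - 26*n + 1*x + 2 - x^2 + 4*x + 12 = 4*n^2 + n*(3*x - 30) - x^2 + 5*x + 14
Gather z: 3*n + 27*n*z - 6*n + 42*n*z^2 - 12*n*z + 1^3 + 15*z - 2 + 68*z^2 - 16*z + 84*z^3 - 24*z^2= -3*n + 84*z^3 + z^2*(42*n + 44) + z*(15*n - 1) - 1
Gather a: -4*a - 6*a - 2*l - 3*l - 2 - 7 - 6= -10*a - 5*l - 15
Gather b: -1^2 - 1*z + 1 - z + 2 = 2 - 2*z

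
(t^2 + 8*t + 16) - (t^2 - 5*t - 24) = 13*t + 40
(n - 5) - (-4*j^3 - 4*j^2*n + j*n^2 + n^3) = 4*j^3 + 4*j^2*n - j*n^2 - n^3 + n - 5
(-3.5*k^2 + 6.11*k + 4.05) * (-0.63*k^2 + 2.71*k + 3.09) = 2.205*k^4 - 13.3343*k^3 + 3.1916*k^2 + 29.8554*k + 12.5145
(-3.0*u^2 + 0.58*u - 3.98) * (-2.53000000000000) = 7.59*u^2 - 1.4674*u + 10.0694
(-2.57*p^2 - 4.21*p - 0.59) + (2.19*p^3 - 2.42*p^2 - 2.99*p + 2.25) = 2.19*p^3 - 4.99*p^2 - 7.2*p + 1.66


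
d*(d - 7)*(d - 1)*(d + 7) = d^4 - d^3 - 49*d^2 + 49*d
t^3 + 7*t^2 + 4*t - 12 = (t - 1)*(t + 2)*(t + 6)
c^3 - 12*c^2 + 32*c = c*(c - 8)*(c - 4)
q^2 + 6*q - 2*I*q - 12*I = (q + 6)*(q - 2*I)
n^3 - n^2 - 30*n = n*(n - 6)*(n + 5)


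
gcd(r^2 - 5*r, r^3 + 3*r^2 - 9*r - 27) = 1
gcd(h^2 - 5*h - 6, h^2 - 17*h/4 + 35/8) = 1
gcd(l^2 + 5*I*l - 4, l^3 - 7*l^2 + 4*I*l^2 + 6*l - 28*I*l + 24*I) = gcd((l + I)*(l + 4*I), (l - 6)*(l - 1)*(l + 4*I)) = l + 4*I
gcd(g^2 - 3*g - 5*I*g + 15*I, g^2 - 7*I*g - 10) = g - 5*I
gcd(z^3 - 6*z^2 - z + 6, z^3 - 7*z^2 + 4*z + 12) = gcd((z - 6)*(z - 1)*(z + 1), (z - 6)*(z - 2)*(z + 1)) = z^2 - 5*z - 6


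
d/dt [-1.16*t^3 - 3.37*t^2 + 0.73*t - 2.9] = -3.48*t^2 - 6.74*t + 0.73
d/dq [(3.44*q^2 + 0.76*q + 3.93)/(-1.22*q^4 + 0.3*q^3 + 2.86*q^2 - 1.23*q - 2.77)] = (8.3936*q^5 + 1.7496*q^4 + 18.7224*q^3 - 9.9418*q^2 - 41.5372*q + 2.7287)/(1.4884*q^8 - 0.732*q^7 - 6.8884*q^6 + 4.7172*q^5 + 14.2004*q^4 - 8.6976*q^3 - 14.3315*q^2 + 6.8142*q + 7.6729)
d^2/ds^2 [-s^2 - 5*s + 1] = -2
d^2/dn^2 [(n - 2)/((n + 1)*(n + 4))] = 2*(n^3 - 6*n^2 - 42*n - 62)/(n^6 + 15*n^5 + 87*n^4 + 245*n^3 + 348*n^2 + 240*n + 64)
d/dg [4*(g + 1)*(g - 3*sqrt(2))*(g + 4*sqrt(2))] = 12*g^2 + 8*g + 8*sqrt(2)*g - 96 + 4*sqrt(2)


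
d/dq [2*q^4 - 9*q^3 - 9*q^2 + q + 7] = 8*q^3 - 27*q^2 - 18*q + 1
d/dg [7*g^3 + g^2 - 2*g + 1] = 21*g^2 + 2*g - 2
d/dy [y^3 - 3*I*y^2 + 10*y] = 3*y^2 - 6*I*y + 10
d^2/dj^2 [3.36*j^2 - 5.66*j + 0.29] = 6.72000000000000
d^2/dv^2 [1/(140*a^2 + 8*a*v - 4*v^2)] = (35*a^2 + 2*a*v - v^2 + 4*(a - v)^2)/(2*(35*a^2 + 2*a*v - v^2)^3)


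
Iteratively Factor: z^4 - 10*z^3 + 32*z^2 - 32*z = (z)*(z^3 - 10*z^2 + 32*z - 32) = z*(z - 4)*(z^2 - 6*z + 8) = z*(z - 4)^2*(z - 2)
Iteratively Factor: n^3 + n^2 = (n)*(n^2 + n) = n*(n + 1)*(n)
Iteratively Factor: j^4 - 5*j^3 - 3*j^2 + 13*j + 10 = (j + 1)*(j^3 - 6*j^2 + 3*j + 10) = (j - 5)*(j + 1)*(j^2 - j - 2) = (j - 5)*(j - 2)*(j + 1)*(j + 1)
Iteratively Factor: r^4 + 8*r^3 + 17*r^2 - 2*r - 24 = (r + 3)*(r^3 + 5*r^2 + 2*r - 8) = (r + 3)*(r + 4)*(r^2 + r - 2) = (r + 2)*(r + 3)*(r + 4)*(r - 1)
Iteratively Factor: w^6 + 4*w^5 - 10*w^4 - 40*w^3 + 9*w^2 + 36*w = (w - 3)*(w^5 + 7*w^4 + 11*w^3 - 7*w^2 - 12*w) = w*(w - 3)*(w^4 + 7*w^3 + 11*w^2 - 7*w - 12) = w*(w - 3)*(w - 1)*(w^3 + 8*w^2 + 19*w + 12) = w*(w - 3)*(w - 1)*(w + 1)*(w^2 + 7*w + 12) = w*(w - 3)*(w - 1)*(w + 1)*(w + 3)*(w + 4)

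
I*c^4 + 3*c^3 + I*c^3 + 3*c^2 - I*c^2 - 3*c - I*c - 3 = (c - 1)*(c + 1)*(c - 3*I)*(I*c + I)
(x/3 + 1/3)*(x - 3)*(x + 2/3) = x^3/3 - 4*x^2/9 - 13*x/9 - 2/3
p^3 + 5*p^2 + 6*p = p*(p + 2)*(p + 3)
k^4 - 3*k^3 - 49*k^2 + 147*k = k*(k - 7)*(k - 3)*(k + 7)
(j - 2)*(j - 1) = j^2 - 3*j + 2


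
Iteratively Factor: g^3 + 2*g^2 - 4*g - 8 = (g + 2)*(g^2 - 4) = (g + 2)^2*(g - 2)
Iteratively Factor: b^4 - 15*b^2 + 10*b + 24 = (b + 1)*(b^3 - b^2 - 14*b + 24) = (b + 1)*(b + 4)*(b^2 - 5*b + 6) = (b - 2)*(b + 1)*(b + 4)*(b - 3)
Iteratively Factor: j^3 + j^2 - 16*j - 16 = (j + 1)*(j^2 - 16) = (j - 4)*(j + 1)*(j + 4)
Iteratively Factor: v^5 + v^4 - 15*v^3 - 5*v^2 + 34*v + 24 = (v + 1)*(v^4 - 15*v^2 + 10*v + 24) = (v - 3)*(v + 1)*(v^3 + 3*v^2 - 6*v - 8) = (v - 3)*(v + 1)^2*(v^2 + 2*v - 8) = (v - 3)*(v - 2)*(v + 1)^2*(v + 4)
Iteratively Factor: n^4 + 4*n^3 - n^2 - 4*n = (n + 1)*(n^3 + 3*n^2 - 4*n) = (n + 1)*(n + 4)*(n^2 - n) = (n - 1)*(n + 1)*(n + 4)*(n)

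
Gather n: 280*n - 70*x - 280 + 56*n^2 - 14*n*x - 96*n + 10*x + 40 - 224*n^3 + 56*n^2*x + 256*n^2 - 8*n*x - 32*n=-224*n^3 + n^2*(56*x + 312) + n*(152 - 22*x) - 60*x - 240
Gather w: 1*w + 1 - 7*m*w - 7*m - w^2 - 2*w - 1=-7*m - w^2 + w*(-7*m - 1)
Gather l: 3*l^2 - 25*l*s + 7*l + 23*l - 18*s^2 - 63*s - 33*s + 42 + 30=3*l^2 + l*(30 - 25*s) - 18*s^2 - 96*s + 72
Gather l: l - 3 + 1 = l - 2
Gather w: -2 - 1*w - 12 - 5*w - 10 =-6*w - 24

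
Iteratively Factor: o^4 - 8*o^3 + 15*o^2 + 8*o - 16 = (o - 1)*(o^3 - 7*o^2 + 8*o + 16) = (o - 4)*(o - 1)*(o^2 - 3*o - 4) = (o - 4)*(o - 1)*(o + 1)*(o - 4)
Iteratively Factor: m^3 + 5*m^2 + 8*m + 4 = (m + 2)*(m^2 + 3*m + 2) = (m + 1)*(m + 2)*(m + 2)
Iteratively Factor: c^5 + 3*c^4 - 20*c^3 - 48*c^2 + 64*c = (c - 1)*(c^4 + 4*c^3 - 16*c^2 - 64*c) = (c - 1)*(c + 4)*(c^3 - 16*c) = c*(c - 1)*(c + 4)*(c^2 - 16) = c*(c - 4)*(c - 1)*(c + 4)*(c + 4)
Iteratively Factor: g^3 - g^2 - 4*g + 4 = (g + 2)*(g^2 - 3*g + 2) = (g - 2)*(g + 2)*(g - 1)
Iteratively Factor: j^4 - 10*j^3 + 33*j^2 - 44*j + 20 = (j - 1)*(j^3 - 9*j^2 + 24*j - 20) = (j - 2)*(j - 1)*(j^2 - 7*j + 10) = (j - 2)^2*(j - 1)*(j - 5)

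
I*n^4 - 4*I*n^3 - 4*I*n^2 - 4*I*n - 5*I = (n - 5)*(n - I)*(n + I)*(I*n + I)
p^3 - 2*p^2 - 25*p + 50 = (p - 5)*(p - 2)*(p + 5)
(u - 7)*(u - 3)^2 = u^3 - 13*u^2 + 51*u - 63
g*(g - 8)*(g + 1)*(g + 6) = g^4 - g^3 - 50*g^2 - 48*g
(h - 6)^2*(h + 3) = h^3 - 9*h^2 + 108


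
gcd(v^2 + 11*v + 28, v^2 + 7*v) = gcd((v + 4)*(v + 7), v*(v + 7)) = v + 7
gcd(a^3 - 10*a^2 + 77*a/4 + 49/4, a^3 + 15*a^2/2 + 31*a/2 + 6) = a + 1/2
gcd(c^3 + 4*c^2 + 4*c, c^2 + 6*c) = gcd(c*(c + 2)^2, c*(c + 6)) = c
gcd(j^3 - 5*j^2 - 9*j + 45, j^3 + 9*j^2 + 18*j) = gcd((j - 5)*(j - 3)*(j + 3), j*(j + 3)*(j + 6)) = j + 3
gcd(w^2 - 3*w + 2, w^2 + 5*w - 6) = w - 1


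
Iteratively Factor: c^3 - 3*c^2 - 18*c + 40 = (c - 5)*(c^2 + 2*c - 8) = (c - 5)*(c - 2)*(c + 4)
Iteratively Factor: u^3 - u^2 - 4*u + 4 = (u + 2)*(u^2 - 3*u + 2) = (u - 2)*(u + 2)*(u - 1)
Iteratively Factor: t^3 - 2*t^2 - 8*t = (t + 2)*(t^2 - 4*t) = t*(t + 2)*(t - 4)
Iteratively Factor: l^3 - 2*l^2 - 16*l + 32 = (l - 2)*(l^2 - 16) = (l - 4)*(l - 2)*(l + 4)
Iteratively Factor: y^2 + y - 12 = (y + 4)*(y - 3)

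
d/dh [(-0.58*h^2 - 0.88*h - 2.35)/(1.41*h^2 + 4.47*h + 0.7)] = (-1.3518*h^2 + 5.815*h + 9.8885)/(1.9881*h^4 + 12.6054*h^3 + 21.9549*h^2 + 6.258*h + 0.49)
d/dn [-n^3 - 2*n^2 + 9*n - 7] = -3*n^2 - 4*n + 9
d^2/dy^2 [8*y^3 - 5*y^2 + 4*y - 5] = 48*y - 10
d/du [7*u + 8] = 7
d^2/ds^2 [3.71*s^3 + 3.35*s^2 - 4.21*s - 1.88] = 22.26*s + 6.7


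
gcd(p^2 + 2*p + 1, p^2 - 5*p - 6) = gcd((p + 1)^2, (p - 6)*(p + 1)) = p + 1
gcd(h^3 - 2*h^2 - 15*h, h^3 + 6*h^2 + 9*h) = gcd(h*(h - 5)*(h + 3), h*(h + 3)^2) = h^2 + 3*h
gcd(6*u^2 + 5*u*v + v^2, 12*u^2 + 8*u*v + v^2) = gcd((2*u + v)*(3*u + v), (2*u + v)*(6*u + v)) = 2*u + v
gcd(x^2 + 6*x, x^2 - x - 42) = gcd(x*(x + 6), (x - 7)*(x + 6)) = x + 6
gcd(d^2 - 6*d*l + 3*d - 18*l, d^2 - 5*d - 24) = d + 3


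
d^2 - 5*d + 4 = (d - 4)*(d - 1)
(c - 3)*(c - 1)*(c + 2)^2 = c^4 - 9*c^2 - 4*c + 12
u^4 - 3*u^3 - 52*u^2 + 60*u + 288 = (u - 8)*(u - 3)*(u + 2)*(u + 6)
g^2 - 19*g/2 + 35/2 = (g - 7)*(g - 5/2)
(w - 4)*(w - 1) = w^2 - 5*w + 4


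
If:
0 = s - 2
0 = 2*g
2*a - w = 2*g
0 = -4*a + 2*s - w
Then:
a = 2/3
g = 0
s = 2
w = 4/3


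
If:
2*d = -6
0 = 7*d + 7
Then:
No Solution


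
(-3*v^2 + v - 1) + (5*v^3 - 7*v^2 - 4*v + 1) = 5*v^3 - 10*v^2 - 3*v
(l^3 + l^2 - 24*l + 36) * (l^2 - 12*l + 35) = l^5 - 11*l^4 - l^3 + 359*l^2 - 1272*l + 1260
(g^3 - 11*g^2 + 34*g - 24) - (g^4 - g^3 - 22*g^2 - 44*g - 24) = -g^4 + 2*g^3 + 11*g^2 + 78*g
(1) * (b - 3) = b - 3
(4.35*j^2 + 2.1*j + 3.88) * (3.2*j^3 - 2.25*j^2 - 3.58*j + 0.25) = 13.92*j^5 - 3.0675*j^4 - 7.882*j^3 - 15.1605*j^2 - 13.3654*j + 0.97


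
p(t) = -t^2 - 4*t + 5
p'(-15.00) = 26.00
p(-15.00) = -160.00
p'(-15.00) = 26.00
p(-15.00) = -160.00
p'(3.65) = -11.30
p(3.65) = -22.92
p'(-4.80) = 5.60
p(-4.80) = 1.16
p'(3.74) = -11.48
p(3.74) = -23.95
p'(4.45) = -12.90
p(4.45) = -32.60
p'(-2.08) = 0.16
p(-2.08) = 8.99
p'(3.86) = -11.72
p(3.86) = -25.34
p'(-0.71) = -2.58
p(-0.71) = 7.34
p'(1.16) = -6.32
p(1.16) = -0.99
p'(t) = -2*t - 4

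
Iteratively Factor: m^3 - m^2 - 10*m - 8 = (m + 1)*(m^2 - 2*m - 8) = (m - 4)*(m + 1)*(m + 2)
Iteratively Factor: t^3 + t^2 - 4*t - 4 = (t + 1)*(t^2 - 4) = (t - 2)*(t + 1)*(t + 2)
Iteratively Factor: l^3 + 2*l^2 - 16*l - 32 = (l + 2)*(l^2 - 16) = (l - 4)*(l + 2)*(l + 4)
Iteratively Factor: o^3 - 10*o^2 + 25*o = (o - 5)*(o^2 - 5*o) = (o - 5)^2*(o)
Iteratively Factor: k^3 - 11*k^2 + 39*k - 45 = (k - 5)*(k^2 - 6*k + 9) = (k - 5)*(k - 3)*(k - 3)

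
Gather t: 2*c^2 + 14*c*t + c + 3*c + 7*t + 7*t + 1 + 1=2*c^2 + 4*c + t*(14*c + 14) + 2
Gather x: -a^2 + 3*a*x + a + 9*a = -a^2 + 3*a*x + 10*a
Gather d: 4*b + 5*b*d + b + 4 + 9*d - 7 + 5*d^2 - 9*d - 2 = 5*b*d + 5*b + 5*d^2 - 5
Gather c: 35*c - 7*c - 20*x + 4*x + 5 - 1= 28*c - 16*x + 4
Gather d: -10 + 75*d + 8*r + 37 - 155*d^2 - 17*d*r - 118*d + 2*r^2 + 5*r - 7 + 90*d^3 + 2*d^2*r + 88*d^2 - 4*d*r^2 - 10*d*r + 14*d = 90*d^3 + d^2*(2*r - 67) + d*(-4*r^2 - 27*r - 29) + 2*r^2 + 13*r + 20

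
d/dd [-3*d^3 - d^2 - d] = -9*d^2 - 2*d - 1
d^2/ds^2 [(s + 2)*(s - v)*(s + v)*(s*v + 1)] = 12*s^2*v + 12*s*v + 6*s - 2*v^3 + 4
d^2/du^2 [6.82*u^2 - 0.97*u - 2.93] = 13.6400000000000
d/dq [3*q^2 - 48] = 6*q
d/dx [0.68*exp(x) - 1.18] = 0.68*exp(x)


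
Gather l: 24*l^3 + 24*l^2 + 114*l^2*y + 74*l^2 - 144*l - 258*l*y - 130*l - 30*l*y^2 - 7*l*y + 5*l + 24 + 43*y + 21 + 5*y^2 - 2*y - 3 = 24*l^3 + l^2*(114*y + 98) + l*(-30*y^2 - 265*y - 269) + 5*y^2 + 41*y + 42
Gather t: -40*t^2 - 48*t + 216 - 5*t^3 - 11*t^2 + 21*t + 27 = -5*t^3 - 51*t^2 - 27*t + 243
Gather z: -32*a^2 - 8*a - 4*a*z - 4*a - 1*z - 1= -32*a^2 - 12*a + z*(-4*a - 1) - 1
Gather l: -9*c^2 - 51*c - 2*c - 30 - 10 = -9*c^2 - 53*c - 40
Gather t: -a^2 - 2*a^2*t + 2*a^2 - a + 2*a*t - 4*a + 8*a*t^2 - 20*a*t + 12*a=a^2 + 8*a*t^2 + 7*a + t*(-2*a^2 - 18*a)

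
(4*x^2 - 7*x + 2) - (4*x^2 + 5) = -7*x - 3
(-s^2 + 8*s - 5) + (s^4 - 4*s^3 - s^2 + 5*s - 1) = s^4 - 4*s^3 - 2*s^2 + 13*s - 6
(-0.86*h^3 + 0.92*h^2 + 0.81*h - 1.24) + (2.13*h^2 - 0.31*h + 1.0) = -0.86*h^3 + 3.05*h^2 + 0.5*h - 0.24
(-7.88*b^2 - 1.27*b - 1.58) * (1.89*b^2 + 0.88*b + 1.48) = -14.8932*b^4 - 9.3347*b^3 - 15.7662*b^2 - 3.27*b - 2.3384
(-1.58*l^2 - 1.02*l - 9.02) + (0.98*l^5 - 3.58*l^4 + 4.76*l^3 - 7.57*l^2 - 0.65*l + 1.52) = 0.98*l^5 - 3.58*l^4 + 4.76*l^3 - 9.15*l^2 - 1.67*l - 7.5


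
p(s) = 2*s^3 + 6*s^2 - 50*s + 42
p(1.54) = -13.47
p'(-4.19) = 5.06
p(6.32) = 470.53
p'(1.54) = -17.29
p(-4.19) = 209.72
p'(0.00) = -50.00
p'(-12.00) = 670.00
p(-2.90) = 188.68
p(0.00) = 42.00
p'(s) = 6*s^2 + 12*s - 50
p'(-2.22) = -47.07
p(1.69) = -15.71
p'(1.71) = -11.94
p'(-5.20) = 49.84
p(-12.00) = -1950.00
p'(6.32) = 265.49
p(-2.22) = 160.69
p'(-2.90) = -34.34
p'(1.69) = -12.58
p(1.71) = -15.95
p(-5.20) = 183.02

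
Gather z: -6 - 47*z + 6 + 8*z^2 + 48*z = 8*z^2 + z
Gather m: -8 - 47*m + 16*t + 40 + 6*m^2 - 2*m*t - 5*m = 6*m^2 + m*(-2*t - 52) + 16*t + 32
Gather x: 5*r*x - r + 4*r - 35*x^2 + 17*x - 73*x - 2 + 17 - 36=3*r - 35*x^2 + x*(5*r - 56) - 21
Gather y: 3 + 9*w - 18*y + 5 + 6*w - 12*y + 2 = 15*w - 30*y + 10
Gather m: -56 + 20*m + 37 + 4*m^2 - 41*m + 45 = 4*m^2 - 21*m + 26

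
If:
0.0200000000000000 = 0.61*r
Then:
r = 0.03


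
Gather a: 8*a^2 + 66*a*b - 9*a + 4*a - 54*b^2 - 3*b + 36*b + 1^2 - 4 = 8*a^2 + a*(66*b - 5) - 54*b^2 + 33*b - 3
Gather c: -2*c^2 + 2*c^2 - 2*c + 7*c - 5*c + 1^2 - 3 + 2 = 0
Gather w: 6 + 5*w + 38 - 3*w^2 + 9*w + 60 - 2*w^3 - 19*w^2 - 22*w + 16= -2*w^3 - 22*w^2 - 8*w + 120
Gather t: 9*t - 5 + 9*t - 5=18*t - 10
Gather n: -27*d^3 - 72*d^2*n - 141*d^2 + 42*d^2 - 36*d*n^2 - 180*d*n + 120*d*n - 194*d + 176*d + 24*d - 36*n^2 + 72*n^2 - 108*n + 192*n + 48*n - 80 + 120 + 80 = -27*d^3 - 99*d^2 + 6*d + n^2*(36 - 36*d) + n*(-72*d^2 - 60*d + 132) + 120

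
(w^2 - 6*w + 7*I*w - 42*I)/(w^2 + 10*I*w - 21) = (w - 6)/(w + 3*I)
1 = 1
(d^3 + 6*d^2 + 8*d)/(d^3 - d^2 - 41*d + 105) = d*(d^2 + 6*d + 8)/(d^3 - d^2 - 41*d + 105)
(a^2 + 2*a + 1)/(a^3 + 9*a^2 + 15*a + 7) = 1/(a + 7)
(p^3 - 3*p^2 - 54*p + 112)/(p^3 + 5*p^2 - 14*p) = (p - 8)/p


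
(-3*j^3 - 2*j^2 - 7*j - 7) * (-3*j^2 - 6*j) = 9*j^5 + 24*j^4 + 33*j^3 + 63*j^2 + 42*j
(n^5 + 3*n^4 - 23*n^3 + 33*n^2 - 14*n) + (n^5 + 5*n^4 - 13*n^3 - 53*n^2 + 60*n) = 2*n^5 + 8*n^4 - 36*n^3 - 20*n^2 + 46*n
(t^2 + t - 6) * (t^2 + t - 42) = t^4 + 2*t^3 - 47*t^2 - 48*t + 252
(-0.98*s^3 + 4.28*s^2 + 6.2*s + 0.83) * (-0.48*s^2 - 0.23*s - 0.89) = 0.4704*s^5 - 1.829*s^4 - 3.0882*s^3 - 5.6336*s^2 - 5.7089*s - 0.7387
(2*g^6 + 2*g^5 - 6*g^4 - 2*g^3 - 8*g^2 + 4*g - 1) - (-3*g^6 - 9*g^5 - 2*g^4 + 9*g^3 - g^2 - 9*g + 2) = 5*g^6 + 11*g^5 - 4*g^4 - 11*g^3 - 7*g^2 + 13*g - 3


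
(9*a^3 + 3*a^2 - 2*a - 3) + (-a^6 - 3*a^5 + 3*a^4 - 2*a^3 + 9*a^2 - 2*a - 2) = -a^6 - 3*a^5 + 3*a^4 + 7*a^3 + 12*a^2 - 4*a - 5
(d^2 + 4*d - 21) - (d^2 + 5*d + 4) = -d - 25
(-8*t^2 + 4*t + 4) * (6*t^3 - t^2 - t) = -48*t^5 + 32*t^4 + 28*t^3 - 8*t^2 - 4*t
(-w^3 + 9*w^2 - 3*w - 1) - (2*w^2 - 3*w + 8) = -w^3 + 7*w^2 - 9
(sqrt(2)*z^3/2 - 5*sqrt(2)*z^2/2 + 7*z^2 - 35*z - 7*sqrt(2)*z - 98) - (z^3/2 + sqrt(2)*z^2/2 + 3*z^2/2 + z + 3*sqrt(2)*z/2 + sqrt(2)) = -z^3/2 + sqrt(2)*z^3/2 - 3*sqrt(2)*z^2 + 11*z^2/2 - 36*z - 17*sqrt(2)*z/2 - 98 - sqrt(2)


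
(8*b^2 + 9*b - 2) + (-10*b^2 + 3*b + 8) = -2*b^2 + 12*b + 6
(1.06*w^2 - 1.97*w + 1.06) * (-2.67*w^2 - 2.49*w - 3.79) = -2.8302*w^4 + 2.6205*w^3 - 1.9423*w^2 + 4.8269*w - 4.0174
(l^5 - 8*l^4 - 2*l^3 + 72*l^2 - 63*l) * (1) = l^5 - 8*l^4 - 2*l^3 + 72*l^2 - 63*l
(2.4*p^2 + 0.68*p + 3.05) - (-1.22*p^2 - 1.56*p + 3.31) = 3.62*p^2 + 2.24*p - 0.26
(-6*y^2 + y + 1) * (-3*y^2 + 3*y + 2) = 18*y^4 - 21*y^3 - 12*y^2 + 5*y + 2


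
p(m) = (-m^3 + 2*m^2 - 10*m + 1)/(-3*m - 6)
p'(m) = (-3*m^2 + 4*m - 10)/(-3*m - 6) + 3*(-m^3 + 2*m^2 - 10*m + 1)/(-3*m - 6)^2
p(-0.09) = -0.33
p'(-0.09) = 1.99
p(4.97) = 5.84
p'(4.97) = 2.23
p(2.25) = 1.79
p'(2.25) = 0.85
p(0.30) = 0.27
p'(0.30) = 1.20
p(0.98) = 0.87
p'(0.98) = 0.71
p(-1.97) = -401.19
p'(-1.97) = 13701.06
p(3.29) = 2.89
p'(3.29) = 1.30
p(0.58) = 0.56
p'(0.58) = 0.91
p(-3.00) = 25.33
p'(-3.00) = 9.00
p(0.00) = -0.17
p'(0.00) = 1.75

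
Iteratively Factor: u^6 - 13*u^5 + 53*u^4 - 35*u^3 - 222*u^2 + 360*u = (u - 3)*(u^5 - 10*u^4 + 23*u^3 + 34*u^2 - 120*u) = (u - 4)*(u - 3)*(u^4 - 6*u^3 - u^2 + 30*u) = (u - 4)*(u - 3)*(u + 2)*(u^3 - 8*u^2 + 15*u) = (u - 5)*(u - 4)*(u - 3)*(u + 2)*(u^2 - 3*u) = (u - 5)*(u - 4)*(u - 3)^2*(u + 2)*(u)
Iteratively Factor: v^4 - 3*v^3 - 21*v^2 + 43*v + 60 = (v - 3)*(v^3 - 21*v - 20) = (v - 3)*(v + 1)*(v^2 - v - 20) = (v - 3)*(v + 1)*(v + 4)*(v - 5)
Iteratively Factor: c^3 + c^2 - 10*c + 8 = (c - 1)*(c^2 + 2*c - 8) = (c - 2)*(c - 1)*(c + 4)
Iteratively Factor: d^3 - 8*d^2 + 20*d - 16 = (d - 4)*(d^2 - 4*d + 4) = (d - 4)*(d - 2)*(d - 2)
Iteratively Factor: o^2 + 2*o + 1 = (o + 1)*(o + 1)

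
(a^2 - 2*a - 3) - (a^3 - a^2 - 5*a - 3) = -a^3 + 2*a^2 + 3*a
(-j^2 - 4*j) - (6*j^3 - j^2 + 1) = -6*j^3 - 4*j - 1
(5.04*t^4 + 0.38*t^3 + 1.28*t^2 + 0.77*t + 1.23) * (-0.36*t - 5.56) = -1.8144*t^5 - 28.1592*t^4 - 2.5736*t^3 - 7.394*t^2 - 4.724*t - 6.8388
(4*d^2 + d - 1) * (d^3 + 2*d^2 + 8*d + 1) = 4*d^5 + 9*d^4 + 33*d^3 + 10*d^2 - 7*d - 1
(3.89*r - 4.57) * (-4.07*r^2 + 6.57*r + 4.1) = -15.8323*r^3 + 44.1572*r^2 - 14.0759*r - 18.737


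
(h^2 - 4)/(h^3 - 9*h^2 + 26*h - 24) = (h + 2)/(h^2 - 7*h + 12)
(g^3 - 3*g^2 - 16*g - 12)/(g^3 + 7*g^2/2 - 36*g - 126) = 2*(g^2 + 3*g + 2)/(2*g^2 + 19*g + 42)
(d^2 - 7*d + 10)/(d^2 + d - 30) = (d - 2)/(d + 6)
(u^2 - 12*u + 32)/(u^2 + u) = (u^2 - 12*u + 32)/(u*(u + 1))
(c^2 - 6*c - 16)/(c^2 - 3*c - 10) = (c - 8)/(c - 5)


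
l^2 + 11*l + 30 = (l + 5)*(l + 6)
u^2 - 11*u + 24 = (u - 8)*(u - 3)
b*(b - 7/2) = b^2 - 7*b/2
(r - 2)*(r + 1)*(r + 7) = r^3 + 6*r^2 - 9*r - 14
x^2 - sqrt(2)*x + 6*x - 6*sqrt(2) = (x + 6)*(x - sqrt(2))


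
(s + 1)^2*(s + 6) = s^3 + 8*s^2 + 13*s + 6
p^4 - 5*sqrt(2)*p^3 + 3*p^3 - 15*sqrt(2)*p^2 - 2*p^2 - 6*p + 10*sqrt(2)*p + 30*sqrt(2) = (p + 3)*(p - 5*sqrt(2))*(p - sqrt(2))*(p + sqrt(2))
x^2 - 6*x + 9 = (x - 3)^2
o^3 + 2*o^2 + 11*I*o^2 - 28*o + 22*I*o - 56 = (o + 2)*(o + 4*I)*(o + 7*I)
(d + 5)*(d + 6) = d^2 + 11*d + 30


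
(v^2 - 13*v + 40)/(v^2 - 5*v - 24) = (v - 5)/(v + 3)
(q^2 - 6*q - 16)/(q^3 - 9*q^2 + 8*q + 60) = (q - 8)/(q^2 - 11*q + 30)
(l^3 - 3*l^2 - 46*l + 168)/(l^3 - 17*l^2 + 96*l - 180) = (l^2 + 3*l - 28)/(l^2 - 11*l + 30)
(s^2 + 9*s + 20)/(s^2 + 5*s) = (s + 4)/s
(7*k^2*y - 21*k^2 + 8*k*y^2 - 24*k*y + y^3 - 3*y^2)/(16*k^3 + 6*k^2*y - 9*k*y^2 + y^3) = (7*k*y - 21*k + y^2 - 3*y)/(16*k^2 - 10*k*y + y^2)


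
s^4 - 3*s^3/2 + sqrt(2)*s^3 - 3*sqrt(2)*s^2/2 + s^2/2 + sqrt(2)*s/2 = s*(s - 1)*(s - 1/2)*(s + sqrt(2))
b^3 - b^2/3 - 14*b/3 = b*(b - 7/3)*(b + 2)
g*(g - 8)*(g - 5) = g^3 - 13*g^2 + 40*g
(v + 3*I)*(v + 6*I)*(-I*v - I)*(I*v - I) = v^4 + 9*I*v^3 - 19*v^2 - 9*I*v + 18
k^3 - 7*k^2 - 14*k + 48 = (k - 8)*(k - 2)*(k + 3)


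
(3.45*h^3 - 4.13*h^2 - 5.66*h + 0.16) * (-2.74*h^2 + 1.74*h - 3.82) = -9.453*h^5 + 17.3192*h^4 - 4.8568*h^3 + 5.4898*h^2 + 21.8996*h - 0.6112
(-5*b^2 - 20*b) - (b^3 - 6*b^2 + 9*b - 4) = -b^3 + b^2 - 29*b + 4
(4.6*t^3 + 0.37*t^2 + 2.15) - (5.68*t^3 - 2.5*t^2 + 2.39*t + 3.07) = -1.08*t^3 + 2.87*t^2 - 2.39*t - 0.92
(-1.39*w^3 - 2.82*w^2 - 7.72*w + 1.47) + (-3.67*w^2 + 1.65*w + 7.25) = -1.39*w^3 - 6.49*w^2 - 6.07*w + 8.72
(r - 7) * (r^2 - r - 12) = r^3 - 8*r^2 - 5*r + 84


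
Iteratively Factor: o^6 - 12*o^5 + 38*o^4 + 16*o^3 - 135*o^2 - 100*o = (o)*(o^5 - 12*o^4 + 38*o^3 + 16*o^2 - 135*o - 100) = o*(o + 1)*(o^4 - 13*o^3 + 51*o^2 - 35*o - 100) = o*(o - 5)*(o + 1)*(o^3 - 8*o^2 + 11*o + 20) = o*(o - 5)*(o + 1)^2*(o^2 - 9*o + 20) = o*(o - 5)^2*(o + 1)^2*(o - 4)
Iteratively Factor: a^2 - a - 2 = (a + 1)*(a - 2)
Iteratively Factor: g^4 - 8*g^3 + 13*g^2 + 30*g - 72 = (g - 4)*(g^3 - 4*g^2 - 3*g + 18) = (g - 4)*(g - 3)*(g^2 - g - 6) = (g - 4)*(g - 3)^2*(g + 2)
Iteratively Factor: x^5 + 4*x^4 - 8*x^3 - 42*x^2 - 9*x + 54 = (x + 3)*(x^4 + x^3 - 11*x^2 - 9*x + 18) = (x + 3)^2*(x^3 - 2*x^2 - 5*x + 6) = (x - 1)*(x + 3)^2*(x^2 - x - 6) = (x - 3)*(x - 1)*(x + 3)^2*(x + 2)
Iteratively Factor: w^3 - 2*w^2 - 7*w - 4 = (w + 1)*(w^2 - 3*w - 4) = (w + 1)^2*(w - 4)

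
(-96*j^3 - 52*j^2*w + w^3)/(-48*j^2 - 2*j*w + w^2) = 2*j + w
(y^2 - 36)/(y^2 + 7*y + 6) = (y - 6)/(y + 1)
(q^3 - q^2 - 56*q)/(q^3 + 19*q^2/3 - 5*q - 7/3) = 3*q*(q - 8)/(3*q^2 - 2*q - 1)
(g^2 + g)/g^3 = (g + 1)/g^2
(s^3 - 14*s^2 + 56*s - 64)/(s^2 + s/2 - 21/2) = 2*(s^3 - 14*s^2 + 56*s - 64)/(2*s^2 + s - 21)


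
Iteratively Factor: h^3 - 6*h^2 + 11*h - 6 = (h - 1)*(h^2 - 5*h + 6) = (h - 3)*(h - 1)*(h - 2)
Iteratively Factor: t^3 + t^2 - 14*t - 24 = (t + 2)*(t^2 - t - 12) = (t - 4)*(t + 2)*(t + 3)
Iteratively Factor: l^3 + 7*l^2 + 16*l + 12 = (l + 3)*(l^2 + 4*l + 4) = (l + 2)*(l + 3)*(l + 2)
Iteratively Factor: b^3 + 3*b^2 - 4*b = (b)*(b^2 + 3*b - 4) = b*(b + 4)*(b - 1)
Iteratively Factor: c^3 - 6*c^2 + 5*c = (c - 5)*(c^2 - c) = c*(c - 5)*(c - 1)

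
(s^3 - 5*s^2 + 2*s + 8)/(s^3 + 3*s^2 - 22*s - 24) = (s - 2)/(s + 6)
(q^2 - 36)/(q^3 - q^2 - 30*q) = (q + 6)/(q*(q + 5))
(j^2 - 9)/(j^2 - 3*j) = (j + 3)/j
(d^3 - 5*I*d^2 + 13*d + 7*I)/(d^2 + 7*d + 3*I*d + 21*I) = (d^3 - 5*I*d^2 + 13*d + 7*I)/(d^2 + d*(7 + 3*I) + 21*I)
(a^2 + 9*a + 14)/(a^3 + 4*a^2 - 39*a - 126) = (a + 2)/(a^2 - 3*a - 18)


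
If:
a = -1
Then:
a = -1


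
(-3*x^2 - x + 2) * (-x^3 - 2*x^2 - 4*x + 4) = 3*x^5 + 7*x^4 + 12*x^3 - 12*x^2 - 12*x + 8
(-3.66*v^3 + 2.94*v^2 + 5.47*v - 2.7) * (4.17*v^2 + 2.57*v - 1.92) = -15.2622*v^5 + 2.8536*v^4 + 37.3929*v^3 - 2.8459*v^2 - 17.4414*v + 5.184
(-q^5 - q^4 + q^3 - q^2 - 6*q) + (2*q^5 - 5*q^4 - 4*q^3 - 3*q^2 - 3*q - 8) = q^5 - 6*q^4 - 3*q^3 - 4*q^2 - 9*q - 8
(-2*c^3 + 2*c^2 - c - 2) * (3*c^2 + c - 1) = -6*c^5 + 4*c^4 + c^3 - 9*c^2 - c + 2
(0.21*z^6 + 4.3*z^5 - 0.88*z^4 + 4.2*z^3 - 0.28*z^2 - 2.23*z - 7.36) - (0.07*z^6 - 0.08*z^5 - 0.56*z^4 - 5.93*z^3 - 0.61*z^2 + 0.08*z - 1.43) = 0.14*z^6 + 4.38*z^5 - 0.32*z^4 + 10.13*z^3 + 0.33*z^2 - 2.31*z - 5.93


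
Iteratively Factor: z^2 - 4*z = (z - 4)*(z)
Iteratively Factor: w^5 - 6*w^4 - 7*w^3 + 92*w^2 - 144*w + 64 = (w - 4)*(w^4 - 2*w^3 - 15*w^2 + 32*w - 16) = (w - 4)^2*(w^3 + 2*w^2 - 7*w + 4) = (w - 4)^2*(w + 4)*(w^2 - 2*w + 1) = (w - 4)^2*(w - 1)*(w + 4)*(w - 1)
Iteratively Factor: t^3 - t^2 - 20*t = (t)*(t^2 - t - 20) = t*(t - 5)*(t + 4)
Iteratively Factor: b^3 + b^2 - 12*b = (b - 3)*(b^2 + 4*b) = b*(b - 3)*(b + 4)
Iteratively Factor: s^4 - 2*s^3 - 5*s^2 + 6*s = (s)*(s^3 - 2*s^2 - 5*s + 6) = s*(s - 3)*(s^2 + s - 2) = s*(s - 3)*(s + 2)*(s - 1)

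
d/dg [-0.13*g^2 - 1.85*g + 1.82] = -0.26*g - 1.85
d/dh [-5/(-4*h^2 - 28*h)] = 5*(-2*h - 7)/(4*h^2*(h + 7)^2)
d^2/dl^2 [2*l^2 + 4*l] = 4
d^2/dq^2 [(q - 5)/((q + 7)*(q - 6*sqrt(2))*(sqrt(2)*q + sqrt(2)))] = sqrt(2)*((q - 5)*(q + 1)^2*(q + 7)^2 + (q - 5)*(q + 1)^2*(q + 7)*(q - 6*sqrt(2)) + (q - 5)*(q + 1)^2*(q - 6*sqrt(2))^2 + (q - 5)*(q + 1)*(q + 7)^2*(q - 6*sqrt(2)) + (q - 5)*(q + 1)*(q + 7)*(q - 6*sqrt(2))^2 + (q - 5)*(q + 7)^2*(q - 6*sqrt(2))^2 - (q + 1)^2*(q + 7)^2*(q - 6*sqrt(2)) - (q + 1)^2*(q + 7)*(q - 6*sqrt(2))^2 - (q + 1)*(q + 7)^2*(q - 6*sqrt(2))^2)/((q + 1)^3*(q + 7)^3*(q - 6*sqrt(2))^3)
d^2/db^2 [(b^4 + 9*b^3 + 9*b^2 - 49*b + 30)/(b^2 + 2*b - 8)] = 2*(b^6 + 6*b^5 - 12*b^4 - 87*b^3 + 258*b^2 + 732*b + 152)/(b^6 + 6*b^5 - 12*b^4 - 88*b^3 + 96*b^2 + 384*b - 512)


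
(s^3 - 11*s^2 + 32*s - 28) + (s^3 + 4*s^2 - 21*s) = 2*s^3 - 7*s^2 + 11*s - 28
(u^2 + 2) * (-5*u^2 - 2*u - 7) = -5*u^4 - 2*u^3 - 17*u^2 - 4*u - 14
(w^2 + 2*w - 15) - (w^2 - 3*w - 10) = 5*w - 5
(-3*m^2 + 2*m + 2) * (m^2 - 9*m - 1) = -3*m^4 + 29*m^3 - 13*m^2 - 20*m - 2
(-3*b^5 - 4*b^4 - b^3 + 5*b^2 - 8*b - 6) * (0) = 0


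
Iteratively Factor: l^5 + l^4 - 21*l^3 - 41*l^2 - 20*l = (l - 5)*(l^4 + 6*l^3 + 9*l^2 + 4*l) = (l - 5)*(l + 1)*(l^3 + 5*l^2 + 4*l) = l*(l - 5)*(l + 1)*(l^2 + 5*l + 4) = l*(l - 5)*(l + 1)^2*(l + 4)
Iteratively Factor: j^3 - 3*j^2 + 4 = (j - 2)*(j^2 - j - 2) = (j - 2)*(j + 1)*(j - 2)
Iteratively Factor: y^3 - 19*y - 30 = (y + 2)*(y^2 - 2*y - 15) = (y + 2)*(y + 3)*(y - 5)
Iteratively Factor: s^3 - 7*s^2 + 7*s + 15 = (s - 3)*(s^2 - 4*s - 5) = (s - 3)*(s + 1)*(s - 5)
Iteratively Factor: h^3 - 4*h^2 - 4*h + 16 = (h - 2)*(h^2 - 2*h - 8) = (h - 4)*(h - 2)*(h + 2)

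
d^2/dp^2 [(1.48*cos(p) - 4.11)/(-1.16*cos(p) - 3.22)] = (6.66133814775094e-16*cos(p)^3 - 11.058512*cos(p)^2 + 30.696904*cos(p) + 22.117024)/(1.560896*cos(p)^3 + 12.998496*cos(p)^2 + 36.082032*cos(p) + 33.386248)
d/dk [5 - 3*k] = -3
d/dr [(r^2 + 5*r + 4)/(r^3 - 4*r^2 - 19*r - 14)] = (-r^2 - 8*r + 6)/(r^4 - 10*r^3 - 3*r^2 + 140*r + 196)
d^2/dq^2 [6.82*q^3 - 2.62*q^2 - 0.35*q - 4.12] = 40.92*q - 5.24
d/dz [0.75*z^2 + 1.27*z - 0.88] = 1.5*z + 1.27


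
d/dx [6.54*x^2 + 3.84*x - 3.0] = 13.08*x + 3.84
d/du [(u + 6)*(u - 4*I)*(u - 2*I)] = 3*u^2 + 12*u*(1 - I) - 8 - 36*I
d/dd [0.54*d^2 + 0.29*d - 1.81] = 1.08*d + 0.29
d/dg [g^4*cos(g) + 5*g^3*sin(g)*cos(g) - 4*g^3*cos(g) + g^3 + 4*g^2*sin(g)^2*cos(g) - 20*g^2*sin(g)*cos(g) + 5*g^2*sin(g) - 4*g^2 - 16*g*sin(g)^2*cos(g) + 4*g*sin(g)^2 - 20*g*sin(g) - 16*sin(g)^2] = -g^4*sin(g) + 4*sqrt(2)*g^3*sin(g + pi/4) + 5*g^3*cos(2*g) - g^2*sin(g) + 15*g^2*sin(2*g)/2 + 3*g^2*sin(3*g) - 7*g^2*cos(g) - 20*g^2*cos(2*g) + 3*g^2 + 14*g*sin(g) - 16*g*sin(2*g) - 12*g*sin(3*g) - 18*g*cos(g) - 2*g*cos(3*g) - 8*g - 20*sin(g) - 16*sin(2*g) - 4*cos(g) - 2*cos(2*g) + 4*cos(3*g) + 2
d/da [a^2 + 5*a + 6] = 2*a + 5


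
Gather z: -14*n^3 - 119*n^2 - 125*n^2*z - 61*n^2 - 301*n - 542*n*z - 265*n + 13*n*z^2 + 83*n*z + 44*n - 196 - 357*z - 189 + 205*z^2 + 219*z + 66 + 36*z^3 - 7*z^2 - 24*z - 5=-14*n^3 - 180*n^2 - 522*n + 36*z^3 + z^2*(13*n + 198) + z*(-125*n^2 - 459*n - 162) - 324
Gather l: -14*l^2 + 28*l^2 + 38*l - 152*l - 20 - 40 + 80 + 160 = 14*l^2 - 114*l + 180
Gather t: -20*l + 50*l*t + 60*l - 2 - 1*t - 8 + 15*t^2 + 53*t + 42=40*l + 15*t^2 + t*(50*l + 52) + 32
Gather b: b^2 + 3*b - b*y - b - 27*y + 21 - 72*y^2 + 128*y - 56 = b^2 + b*(2 - y) - 72*y^2 + 101*y - 35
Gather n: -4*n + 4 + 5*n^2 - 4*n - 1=5*n^2 - 8*n + 3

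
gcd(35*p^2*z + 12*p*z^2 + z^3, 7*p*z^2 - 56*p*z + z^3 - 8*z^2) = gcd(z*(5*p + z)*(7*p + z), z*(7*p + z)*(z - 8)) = 7*p*z + z^2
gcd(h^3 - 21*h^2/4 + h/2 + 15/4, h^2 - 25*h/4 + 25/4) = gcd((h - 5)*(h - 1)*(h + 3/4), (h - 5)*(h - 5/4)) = h - 5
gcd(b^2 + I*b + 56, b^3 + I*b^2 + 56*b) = b^2 + I*b + 56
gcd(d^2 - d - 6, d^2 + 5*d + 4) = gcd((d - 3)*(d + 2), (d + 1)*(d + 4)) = 1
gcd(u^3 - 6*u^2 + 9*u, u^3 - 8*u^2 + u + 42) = u - 3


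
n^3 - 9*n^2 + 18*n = n*(n - 6)*(n - 3)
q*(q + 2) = q^2 + 2*q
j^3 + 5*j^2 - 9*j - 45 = (j - 3)*(j + 3)*(j + 5)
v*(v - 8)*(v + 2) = v^3 - 6*v^2 - 16*v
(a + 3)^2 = a^2 + 6*a + 9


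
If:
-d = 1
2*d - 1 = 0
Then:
No Solution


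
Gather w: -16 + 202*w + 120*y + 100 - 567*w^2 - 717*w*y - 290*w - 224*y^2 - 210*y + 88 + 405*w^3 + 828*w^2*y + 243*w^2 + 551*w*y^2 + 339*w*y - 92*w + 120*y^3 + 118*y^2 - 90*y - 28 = 405*w^3 + w^2*(828*y - 324) + w*(551*y^2 - 378*y - 180) + 120*y^3 - 106*y^2 - 180*y + 144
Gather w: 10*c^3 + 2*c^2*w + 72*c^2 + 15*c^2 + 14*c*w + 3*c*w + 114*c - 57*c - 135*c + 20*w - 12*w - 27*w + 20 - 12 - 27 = 10*c^3 + 87*c^2 - 78*c + w*(2*c^2 + 17*c - 19) - 19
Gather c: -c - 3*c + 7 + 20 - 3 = 24 - 4*c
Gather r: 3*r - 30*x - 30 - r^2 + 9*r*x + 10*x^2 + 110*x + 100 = -r^2 + r*(9*x + 3) + 10*x^2 + 80*x + 70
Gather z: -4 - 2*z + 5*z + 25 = 3*z + 21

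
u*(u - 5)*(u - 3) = u^3 - 8*u^2 + 15*u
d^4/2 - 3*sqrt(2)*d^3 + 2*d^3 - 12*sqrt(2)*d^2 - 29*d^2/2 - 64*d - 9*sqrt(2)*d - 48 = (d/2 + sqrt(2))*(d + 1)*(d + 3)*(d - 8*sqrt(2))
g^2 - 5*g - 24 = (g - 8)*(g + 3)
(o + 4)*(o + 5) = o^2 + 9*o + 20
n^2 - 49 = (n - 7)*(n + 7)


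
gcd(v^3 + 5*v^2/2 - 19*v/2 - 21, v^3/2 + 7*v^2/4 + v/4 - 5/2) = v + 2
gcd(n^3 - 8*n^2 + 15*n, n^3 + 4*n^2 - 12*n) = n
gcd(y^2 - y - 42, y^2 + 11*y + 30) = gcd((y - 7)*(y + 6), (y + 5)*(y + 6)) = y + 6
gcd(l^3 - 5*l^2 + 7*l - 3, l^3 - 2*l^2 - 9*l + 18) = l - 3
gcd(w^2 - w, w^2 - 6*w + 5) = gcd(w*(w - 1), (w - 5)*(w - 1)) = w - 1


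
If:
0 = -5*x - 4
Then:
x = -4/5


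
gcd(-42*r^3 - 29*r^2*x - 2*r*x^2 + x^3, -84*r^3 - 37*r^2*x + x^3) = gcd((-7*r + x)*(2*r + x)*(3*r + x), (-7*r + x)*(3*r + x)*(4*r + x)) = -21*r^2 - 4*r*x + x^2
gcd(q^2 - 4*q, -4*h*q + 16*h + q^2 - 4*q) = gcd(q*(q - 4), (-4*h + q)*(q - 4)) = q - 4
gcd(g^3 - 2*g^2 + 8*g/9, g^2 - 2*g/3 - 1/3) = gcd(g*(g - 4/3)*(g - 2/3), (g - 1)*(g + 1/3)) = 1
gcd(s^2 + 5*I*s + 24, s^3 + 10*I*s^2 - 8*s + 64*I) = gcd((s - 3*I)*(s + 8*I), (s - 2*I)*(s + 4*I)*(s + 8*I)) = s + 8*I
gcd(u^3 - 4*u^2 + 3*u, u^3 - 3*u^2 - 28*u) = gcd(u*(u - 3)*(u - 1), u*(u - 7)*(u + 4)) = u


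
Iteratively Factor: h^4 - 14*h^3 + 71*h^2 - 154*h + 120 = (h - 2)*(h^3 - 12*h^2 + 47*h - 60) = (h - 4)*(h - 2)*(h^2 - 8*h + 15) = (h - 5)*(h - 4)*(h - 2)*(h - 3)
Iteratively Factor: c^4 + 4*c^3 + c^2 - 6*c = (c + 2)*(c^3 + 2*c^2 - 3*c) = (c - 1)*(c + 2)*(c^2 + 3*c) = c*(c - 1)*(c + 2)*(c + 3)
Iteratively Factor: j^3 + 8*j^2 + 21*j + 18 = (j + 3)*(j^2 + 5*j + 6) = (j + 2)*(j + 3)*(j + 3)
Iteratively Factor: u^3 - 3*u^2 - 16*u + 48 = (u - 3)*(u^2 - 16) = (u - 4)*(u - 3)*(u + 4)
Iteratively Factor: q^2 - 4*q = (q)*(q - 4)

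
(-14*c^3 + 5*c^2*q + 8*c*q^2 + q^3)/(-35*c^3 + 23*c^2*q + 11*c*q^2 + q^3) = (2*c + q)/(5*c + q)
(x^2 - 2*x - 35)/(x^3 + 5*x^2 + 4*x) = (x^2 - 2*x - 35)/(x*(x^2 + 5*x + 4))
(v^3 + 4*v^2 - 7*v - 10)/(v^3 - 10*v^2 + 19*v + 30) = (v^2 + 3*v - 10)/(v^2 - 11*v + 30)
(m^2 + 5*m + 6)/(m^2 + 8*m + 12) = (m + 3)/(m + 6)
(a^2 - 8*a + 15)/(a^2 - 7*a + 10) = (a - 3)/(a - 2)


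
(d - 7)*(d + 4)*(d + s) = d^3 + d^2*s - 3*d^2 - 3*d*s - 28*d - 28*s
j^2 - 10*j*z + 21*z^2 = (j - 7*z)*(j - 3*z)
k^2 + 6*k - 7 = (k - 1)*(k + 7)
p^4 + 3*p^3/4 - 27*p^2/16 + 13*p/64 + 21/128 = (p - 3/4)*(p - 1/2)*(p + 1/4)*(p + 7/4)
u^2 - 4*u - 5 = (u - 5)*(u + 1)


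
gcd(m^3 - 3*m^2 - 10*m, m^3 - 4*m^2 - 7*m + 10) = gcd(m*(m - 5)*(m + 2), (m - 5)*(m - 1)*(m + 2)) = m^2 - 3*m - 10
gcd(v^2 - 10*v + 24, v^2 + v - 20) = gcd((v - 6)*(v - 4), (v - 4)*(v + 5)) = v - 4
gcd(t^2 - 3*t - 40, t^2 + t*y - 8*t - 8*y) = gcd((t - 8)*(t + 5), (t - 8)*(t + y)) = t - 8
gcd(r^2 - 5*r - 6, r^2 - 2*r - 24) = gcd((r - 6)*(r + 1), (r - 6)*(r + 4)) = r - 6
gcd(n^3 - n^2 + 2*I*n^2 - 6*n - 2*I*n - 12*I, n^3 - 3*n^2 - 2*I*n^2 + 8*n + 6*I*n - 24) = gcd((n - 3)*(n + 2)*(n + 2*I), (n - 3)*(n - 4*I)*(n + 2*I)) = n^2 + n*(-3 + 2*I) - 6*I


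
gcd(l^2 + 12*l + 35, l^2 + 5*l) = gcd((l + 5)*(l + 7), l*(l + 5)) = l + 5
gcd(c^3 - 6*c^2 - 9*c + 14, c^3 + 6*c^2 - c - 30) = 1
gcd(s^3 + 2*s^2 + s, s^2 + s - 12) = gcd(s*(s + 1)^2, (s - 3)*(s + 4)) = 1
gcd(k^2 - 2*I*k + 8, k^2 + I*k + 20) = k - 4*I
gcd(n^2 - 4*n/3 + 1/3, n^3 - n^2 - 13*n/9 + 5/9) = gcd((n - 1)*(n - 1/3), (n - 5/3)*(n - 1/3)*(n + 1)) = n - 1/3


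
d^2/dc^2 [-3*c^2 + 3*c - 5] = -6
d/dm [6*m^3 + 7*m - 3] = 18*m^2 + 7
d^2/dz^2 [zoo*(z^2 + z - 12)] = zoo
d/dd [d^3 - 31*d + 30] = 3*d^2 - 31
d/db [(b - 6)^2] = 2*b - 12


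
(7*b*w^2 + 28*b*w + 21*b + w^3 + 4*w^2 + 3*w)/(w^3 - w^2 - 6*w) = (7*b*w^2 + 28*b*w + 21*b + w^3 + 4*w^2 + 3*w)/(w*(w^2 - w - 6))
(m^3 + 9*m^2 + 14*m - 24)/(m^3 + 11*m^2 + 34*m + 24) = (m - 1)/(m + 1)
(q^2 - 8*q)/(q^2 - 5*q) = (q - 8)/(q - 5)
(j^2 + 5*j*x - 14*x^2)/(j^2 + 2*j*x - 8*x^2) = (j + 7*x)/(j + 4*x)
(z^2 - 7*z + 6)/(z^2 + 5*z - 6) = (z - 6)/(z + 6)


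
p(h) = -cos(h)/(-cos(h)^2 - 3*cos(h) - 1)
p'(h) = -(-2*sin(h)*cos(h) - 3*sin(h))*cos(h)/(-cos(h)^2 - 3*cos(h) - 1)^2 + sin(h)/(-cos(h)^2 - 3*cos(h) - 1) = -sin(h)^3/(cos(h)^2 + 3*cos(h) + 1)^2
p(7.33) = 0.18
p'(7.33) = -0.09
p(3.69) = 1.03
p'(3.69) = 0.20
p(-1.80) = -0.61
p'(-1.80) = 6.75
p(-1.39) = 0.11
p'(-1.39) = 0.39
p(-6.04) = 0.20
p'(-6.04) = -0.00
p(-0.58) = 0.20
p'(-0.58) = 0.01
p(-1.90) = -2.40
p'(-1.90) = 46.74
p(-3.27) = 1.00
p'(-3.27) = -0.00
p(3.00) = 1.00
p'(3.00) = 0.00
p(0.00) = 0.20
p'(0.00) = 0.00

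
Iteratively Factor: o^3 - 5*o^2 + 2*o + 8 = (o - 4)*(o^2 - o - 2) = (o - 4)*(o + 1)*(o - 2)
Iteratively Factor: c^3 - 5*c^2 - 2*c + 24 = (c + 2)*(c^2 - 7*c + 12) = (c - 4)*(c + 2)*(c - 3)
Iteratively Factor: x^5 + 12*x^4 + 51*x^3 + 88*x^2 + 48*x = (x + 3)*(x^4 + 9*x^3 + 24*x^2 + 16*x) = x*(x + 3)*(x^3 + 9*x^2 + 24*x + 16) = x*(x + 3)*(x + 4)*(x^2 + 5*x + 4) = x*(x + 3)*(x + 4)^2*(x + 1)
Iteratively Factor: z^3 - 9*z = (z - 3)*(z^2 + 3*z) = (z - 3)*(z + 3)*(z)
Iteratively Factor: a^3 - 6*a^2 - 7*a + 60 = (a - 4)*(a^2 - 2*a - 15) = (a - 4)*(a + 3)*(a - 5)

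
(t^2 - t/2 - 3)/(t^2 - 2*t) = (t + 3/2)/t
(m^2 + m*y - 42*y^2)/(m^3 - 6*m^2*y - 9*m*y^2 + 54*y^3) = (-m - 7*y)/(-m^2 + 9*y^2)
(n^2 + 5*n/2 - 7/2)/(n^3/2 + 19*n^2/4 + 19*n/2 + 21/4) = 2*(2*n^2 + 5*n - 7)/(2*n^3 + 19*n^2 + 38*n + 21)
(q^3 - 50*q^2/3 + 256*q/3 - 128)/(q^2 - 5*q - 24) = (q^2 - 26*q/3 + 16)/(q + 3)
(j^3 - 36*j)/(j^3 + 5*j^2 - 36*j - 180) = j/(j + 5)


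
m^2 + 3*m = m*(m + 3)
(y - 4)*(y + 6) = y^2 + 2*y - 24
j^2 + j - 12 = (j - 3)*(j + 4)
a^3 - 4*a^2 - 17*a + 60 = (a - 5)*(a - 3)*(a + 4)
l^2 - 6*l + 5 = (l - 5)*(l - 1)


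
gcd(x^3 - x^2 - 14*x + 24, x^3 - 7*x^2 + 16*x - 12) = x^2 - 5*x + 6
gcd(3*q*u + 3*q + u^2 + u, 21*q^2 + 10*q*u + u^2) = 3*q + u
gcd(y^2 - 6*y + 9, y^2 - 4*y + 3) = y - 3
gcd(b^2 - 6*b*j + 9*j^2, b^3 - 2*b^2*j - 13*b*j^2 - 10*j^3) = 1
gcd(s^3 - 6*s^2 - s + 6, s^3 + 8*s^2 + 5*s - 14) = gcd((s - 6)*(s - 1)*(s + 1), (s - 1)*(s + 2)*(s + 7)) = s - 1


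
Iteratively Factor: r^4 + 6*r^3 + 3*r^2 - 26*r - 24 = (r - 2)*(r^3 + 8*r^2 + 19*r + 12) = (r - 2)*(r + 1)*(r^2 + 7*r + 12) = (r - 2)*(r + 1)*(r + 4)*(r + 3)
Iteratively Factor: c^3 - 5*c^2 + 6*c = (c - 3)*(c^2 - 2*c) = (c - 3)*(c - 2)*(c)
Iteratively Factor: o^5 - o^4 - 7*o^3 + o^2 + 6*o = (o - 3)*(o^4 + 2*o^3 - o^2 - 2*o) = (o - 3)*(o + 1)*(o^3 + o^2 - 2*o) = (o - 3)*(o + 1)*(o + 2)*(o^2 - o) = (o - 3)*(o - 1)*(o + 1)*(o + 2)*(o)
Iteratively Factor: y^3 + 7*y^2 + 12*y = (y)*(y^2 + 7*y + 12) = y*(y + 4)*(y + 3)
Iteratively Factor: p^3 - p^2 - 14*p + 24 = (p - 2)*(p^2 + p - 12) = (p - 2)*(p + 4)*(p - 3)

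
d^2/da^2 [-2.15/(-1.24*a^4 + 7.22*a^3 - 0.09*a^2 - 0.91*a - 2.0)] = ((-31.992*a^2 + 93.138*a - 0.387)*(1.24*a^4 - 7.22*a^3 + 0.09*a^2 + 0.91*a + 2.0) + 2.15*(4.96*a^3 - 21.66*a^2 + 0.18*a + 0.91)*(9.92*a^3 - 43.32*a^2 + 0.36*a + 1.82))/(1.24*a^4 - 7.22*a^3 + 0.09*a^2 + 0.91*a + 2.0)^3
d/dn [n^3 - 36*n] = 3*n^2 - 36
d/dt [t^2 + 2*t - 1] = 2*t + 2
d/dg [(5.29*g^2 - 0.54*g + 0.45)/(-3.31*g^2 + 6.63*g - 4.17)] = (33.2853*g^2 - 41.1396*g - 0.7317)/(10.9561*g^4 - 43.8906*g^3 + 71.5623*g^2 - 55.2942*g + 17.3889)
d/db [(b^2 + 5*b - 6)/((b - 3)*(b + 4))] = 2*(-2*b^2 - 6*b - 27)/(b^4 + 2*b^3 - 23*b^2 - 24*b + 144)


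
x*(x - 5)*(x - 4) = x^3 - 9*x^2 + 20*x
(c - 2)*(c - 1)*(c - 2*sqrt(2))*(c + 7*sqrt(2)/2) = c^4 - 3*c^3 + 3*sqrt(2)*c^3/2 - 12*c^2 - 9*sqrt(2)*c^2/2 + 3*sqrt(2)*c + 42*c - 28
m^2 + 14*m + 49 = (m + 7)^2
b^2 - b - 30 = (b - 6)*(b + 5)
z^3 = z^3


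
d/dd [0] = 0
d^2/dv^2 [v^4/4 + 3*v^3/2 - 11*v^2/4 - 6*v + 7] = 3*v^2 + 9*v - 11/2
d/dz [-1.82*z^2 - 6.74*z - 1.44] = -3.64*z - 6.74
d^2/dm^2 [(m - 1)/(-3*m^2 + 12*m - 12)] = 2*(-m - 1)/(3*(m^4 - 8*m^3 + 24*m^2 - 32*m + 16))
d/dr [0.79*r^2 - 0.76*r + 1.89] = 1.58*r - 0.76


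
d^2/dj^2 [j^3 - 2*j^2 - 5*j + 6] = 6*j - 4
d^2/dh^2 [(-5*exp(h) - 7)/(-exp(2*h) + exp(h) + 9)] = (5*exp(4*h) + 33*exp(3*h) + 249*exp(2*h) + 214*exp(h) + 342)*exp(h)/(exp(6*h) - 3*exp(5*h) - 24*exp(4*h) + 53*exp(3*h) + 216*exp(2*h) - 243*exp(h) - 729)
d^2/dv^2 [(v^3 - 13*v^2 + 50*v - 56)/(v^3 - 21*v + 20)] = 2*(-13*v^3 + 57*v^2 + 33*v + 139)/(v^6 + 12*v^5 + 33*v^4 - 56*v^3 - 165*v^2 + 300*v - 125)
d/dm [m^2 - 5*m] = 2*m - 5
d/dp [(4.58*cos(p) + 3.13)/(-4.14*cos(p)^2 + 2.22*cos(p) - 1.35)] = (-18.9612*cos(p)^2 - 25.9164*cos(p) + 13.1316)*sin(p)/(17.1396*cos(p)^4 - 18.3816*cos(p)^3 + 16.1064*cos(p)^2 - 5.994*cos(p) + 1.8225)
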